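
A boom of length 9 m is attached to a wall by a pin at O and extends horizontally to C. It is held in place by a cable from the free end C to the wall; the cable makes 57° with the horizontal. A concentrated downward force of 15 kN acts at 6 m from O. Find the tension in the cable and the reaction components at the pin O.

ΣM about O: T·sin57°·9 − 15·6 = 0 → T = 90/(9·0.838671) = 11.9236 ≈ 11.92 kN.
ΣF_x = 0: O_x − T·cos57° = 0 → O_x = 11.9236 × 0.544639 = 6.494 kN.
ΣF_y = 0: O_y + T·sin57° − 15 = 0 → O_y = 15 − 11.9236 × 0.838671 = 5.000 kN.

T = 11.92 kN, O_x = 6.494 kN, O_y = 5.000 kN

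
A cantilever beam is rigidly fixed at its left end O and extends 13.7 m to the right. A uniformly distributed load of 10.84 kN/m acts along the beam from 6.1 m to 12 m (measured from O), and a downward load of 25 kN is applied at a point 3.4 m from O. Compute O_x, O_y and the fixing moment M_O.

Resultant of the distributed load: 10.84 × 5.9 = 63.956 kN at 9.05 m from O.
ΣF_x = 0: O_x = 0.
ΣF_y = 0: O_y − 10.84·5.9 − 25 = 0 → O_y = 88.96 kN.
ΣM about O: M_O − (10.84·5.9)·9.05 − 25·3.4 = 0 → M_O = 663.8 kN·m.

O_x = 0, O_y = 88.96 kN, M_O = 663.8 kN·m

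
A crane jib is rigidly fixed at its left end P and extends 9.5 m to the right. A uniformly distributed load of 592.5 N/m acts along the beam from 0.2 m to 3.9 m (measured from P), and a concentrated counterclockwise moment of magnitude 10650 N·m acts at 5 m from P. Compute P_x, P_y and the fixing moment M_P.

Resultant of the distributed load: 592.5 × 3.7 = 2192.25 N at 2.05 m from P.
ΣF_x = 0: P_x = 0.
ΣF_y = 0: P_y − 592.5·3.7 = 0 → P_y = 2192 N.
ΣM about P: M_P − (592.5·3.7)·2.05 + 10650 = 0 → M_P = -6156 N·m.

P_x = 0, P_y = 2192 N, M_P = -6156 N·m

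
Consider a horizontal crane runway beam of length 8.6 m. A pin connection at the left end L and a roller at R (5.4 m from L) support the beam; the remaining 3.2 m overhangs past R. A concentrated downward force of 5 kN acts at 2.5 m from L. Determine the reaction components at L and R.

ΣM about L: R_y·5.4 − 5·2.5 = 0 → R_y = 12.5/5.4 = 2.31481 ≈ 2.315 kN.
ΣF_y = 0: L_y + 2.31481 − 5 = 0 → L_y = 2.685 kN.
ΣF_x = 0: no horizontal applied forces, so L_x = 0.

L_x = 0, L_y = 2.685 kN, R_y = 2.315 kN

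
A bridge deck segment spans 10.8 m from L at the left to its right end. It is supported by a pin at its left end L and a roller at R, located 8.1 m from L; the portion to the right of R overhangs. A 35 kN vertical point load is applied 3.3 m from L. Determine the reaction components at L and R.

L_x = 0, L_y = 20.74 kN, R_y = 14.26 kN

Moments about L: R_y·8.1 − 35·3.3 = 0 → R_y = 115.5/8.1 = 14.2593 ≈ 14.26 kN.
ΣF_y = 0: L_y + 14.2593 − 35 = 0 → L_y = 20.74 kN.
ΣF_x = 0: no horizontal applied forces, so L_x = 0.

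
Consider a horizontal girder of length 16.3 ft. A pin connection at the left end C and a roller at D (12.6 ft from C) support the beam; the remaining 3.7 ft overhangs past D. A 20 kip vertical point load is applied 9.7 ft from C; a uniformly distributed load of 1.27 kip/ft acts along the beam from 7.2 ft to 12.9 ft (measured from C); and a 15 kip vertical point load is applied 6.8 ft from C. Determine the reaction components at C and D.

C_x = 0, C_y = 12.97 kip, D_y = 29.27 kip

Resultant of the distributed load: 1.27 × 5.7 = 7.239 kip at 10.05 ft from C.
Taking moments about C: D_y·12.6 − 20·9.7 − (1.27·5.7)·10.05 − 15·6.8 = 0 → D_y = 368.75195/12.6 = 29.266 ≈ 29.27 kip.
ΣF_y = 0: C_y + 29.266 − 20 − 1.27·5.7 − 15 = 0 → C_y = 12.97 kip.
ΣF_x = 0: no horizontal applied forces, so C_x = 0.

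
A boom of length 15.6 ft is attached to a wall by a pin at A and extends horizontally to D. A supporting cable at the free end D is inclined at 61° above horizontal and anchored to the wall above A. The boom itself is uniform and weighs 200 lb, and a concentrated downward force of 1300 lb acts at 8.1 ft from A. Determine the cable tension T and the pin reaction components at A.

ΣM about A: T·sin61°·15.6 − 200·7.8 − 1300·8.1 = 0 → T = 12090/(15.6·0.87462) = 886.099 ≈ 886.1 lb.
ΣF_x = 0: A_x − T·cos61° = 0 → A_x = 886.099 × 0.48481 = 429.6 lb.
ΣF_y = 0: A_y + T·sin61° − 200 − 1300 = 0 → A_y = 1500 − 886.099 × 0.87462 = 725.0 lb.

T = 886.1 lb, A_x = 429.6 lb, A_y = 725.0 lb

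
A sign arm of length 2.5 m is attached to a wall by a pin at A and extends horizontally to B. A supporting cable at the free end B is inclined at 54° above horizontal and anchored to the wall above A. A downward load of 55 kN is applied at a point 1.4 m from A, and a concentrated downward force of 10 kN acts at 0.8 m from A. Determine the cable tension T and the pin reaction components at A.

ΣM about A: T·sin54°·2.5 − 55·1.4 − 10·0.8 = 0 → T = 85/(2.5·0.809017) = 42.0263 ≈ 42.03 kN.
ΣF_x = 0: A_x − T·cos54° = 0 → A_x = 42.0263 × 0.587785 = 24.70 kN.
ΣF_y = 0: A_y + T·sin54° − 55 − 10 = 0 → A_y = 65 − 42.0263 × 0.809017 = 31.00 kN.

T = 42.03 kN, A_x = 24.70 kN, A_y = 31.00 kN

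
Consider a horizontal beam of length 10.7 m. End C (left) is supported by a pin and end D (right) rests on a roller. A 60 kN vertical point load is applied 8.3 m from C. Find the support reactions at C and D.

Moments about C: D_y·10.7 − 60·8.3 = 0 → D_y = 498/10.7 = 46.5421 ≈ 46.54 kN.
ΣF_y = 0: C_y + 46.5421 − 60 = 0 → C_y = 13.46 kN.
ΣF_x = 0: no horizontal applied forces, so C_x = 0.

C_x = 0, C_y = 13.46 kN, D_y = 46.54 kN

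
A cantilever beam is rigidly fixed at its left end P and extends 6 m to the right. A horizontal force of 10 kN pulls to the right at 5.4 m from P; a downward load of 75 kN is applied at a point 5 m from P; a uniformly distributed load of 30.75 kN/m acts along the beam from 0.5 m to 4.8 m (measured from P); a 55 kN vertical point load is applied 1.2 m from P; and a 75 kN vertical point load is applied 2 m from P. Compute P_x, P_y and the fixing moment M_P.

P_x = -10.00 kN, P_y = 337.2 kN, M_P = 941.4 kN·m

Resultant of the distributed load: 30.75 × 4.3 = 132.225 kN at 2.65 m from P.
ΣF_x = 0: P_x + 10 = 0 → P_x = -10.00 kN.
ΣF_y = 0: P_y − 75 − 30.75·4.3 − 55 − 75 = 0 → P_y = 337.2 kN.
ΣM about P: M_P − 75·5 − (30.75·4.3)·2.65 − 55·1.2 − 75·2 = 0 → M_P = 941.4 kN·m.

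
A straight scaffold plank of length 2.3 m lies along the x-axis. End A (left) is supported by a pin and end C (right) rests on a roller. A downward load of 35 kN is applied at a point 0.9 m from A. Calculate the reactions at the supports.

Taking moments about A: C_y·2.3 − 35·0.9 = 0 → C_y = 31.5/2.3 = 13.6957 ≈ 13.70 kN.
ΣF_y = 0: A_y + 13.6957 − 35 = 0 → A_y = 21.30 kN.
ΣF_x = 0: no horizontal applied forces, so A_x = 0.

A_x = 0, A_y = 21.30 kN, C_y = 13.70 kN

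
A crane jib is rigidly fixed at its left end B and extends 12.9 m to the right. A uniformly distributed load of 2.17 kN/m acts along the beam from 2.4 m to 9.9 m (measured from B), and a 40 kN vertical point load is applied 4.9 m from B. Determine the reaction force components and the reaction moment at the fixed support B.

B_x = 0, B_y = 56.27 kN, M_B = 296.1 kN·m

Resultant of the distributed load: 2.17 × 7.5 = 16.275 kN at 6.15 m from B.
ΣF_x = 0: B_x = 0.
ΣF_y = 0: B_y − 2.17·7.5 − 40 = 0 → B_y = 56.27 kN.
ΣM about B: M_B − (2.17·7.5)·6.15 − 40·4.9 = 0 → M_B = 296.1 kN·m.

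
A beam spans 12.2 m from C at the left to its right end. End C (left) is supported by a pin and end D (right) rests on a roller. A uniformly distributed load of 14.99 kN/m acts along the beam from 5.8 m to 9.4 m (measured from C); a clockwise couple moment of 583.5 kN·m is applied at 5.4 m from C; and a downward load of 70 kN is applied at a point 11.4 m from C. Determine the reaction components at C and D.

Resultant of the distributed load: 14.99 × 3.6 = 53.964 kN at 7.6 m from C.
Moments about C: D_y·12.2 − (14.99·3.6)·7.6 − 583.5 − 70·11.4 = 0 → D_y = 1791.6264/12.2 = 146.855 ≈ 146.9 kN.
ΣF_y = 0: C_y + 146.855 − 14.99·3.6 − 70 = 0 → C_y = -22.89 kN.
ΣF_x = 0: no horizontal applied forces, so C_x = 0.

C_x = 0, C_y = -22.89 kN, D_y = 146.9 kN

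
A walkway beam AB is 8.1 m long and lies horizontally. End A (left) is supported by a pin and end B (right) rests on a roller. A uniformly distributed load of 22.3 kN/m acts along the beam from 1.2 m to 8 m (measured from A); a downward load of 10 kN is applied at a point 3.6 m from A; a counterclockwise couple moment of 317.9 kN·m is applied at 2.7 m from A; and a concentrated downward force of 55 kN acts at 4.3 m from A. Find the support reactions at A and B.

A_x = 0, A_y = 136.1 kN, B_y = 80.51 kN

Resultant of the distributed load: 22.3 × 6.8 = 151.64 kN at 4.6 m from A.
ΣM about A: B_y·8.1 − (22.3·6.8)·4.6 − 10·3.6 + 317.9 − 55·4.3 = 0 → B_y = 652.144/8.1 = 80.5116 ≈ 80.51 kN.
ΣF_y = 0: A_y + 80.5116 − 22.3·6.8 − 10 − 55 = 0 → A_y = 136.1 kN.
ΣF_x = 0: no horizontal applied forces, so A_x = 0.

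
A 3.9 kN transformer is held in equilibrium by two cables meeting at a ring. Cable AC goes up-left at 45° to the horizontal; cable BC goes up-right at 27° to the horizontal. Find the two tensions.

ΣF_x = 0: −T_AC·cos45° + T_BC·cos27° = 0 → T_BC = 0.793604·T_AC.
ΣF_y = 0: T_AC·sin45° + T_BC·sin27° = 3.9.
Substitute: T_AC·(0.707107 + 0.793604·0.45399) = 3.9 → T_AC = 3.65375 ≈ 3.654 kN.
Then T_BC = 0.793604 × 3.65375 = 2.900 kN.

T_AC = 3.654 kN, T_BC = 2.900 kN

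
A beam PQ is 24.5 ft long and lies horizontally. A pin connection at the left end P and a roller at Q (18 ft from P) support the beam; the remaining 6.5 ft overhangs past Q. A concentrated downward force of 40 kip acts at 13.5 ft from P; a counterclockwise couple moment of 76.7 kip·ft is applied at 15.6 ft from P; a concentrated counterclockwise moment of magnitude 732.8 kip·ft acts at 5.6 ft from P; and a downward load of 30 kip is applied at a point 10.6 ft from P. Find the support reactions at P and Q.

P_x = 0, P_y = 67.31 kip, Q_y = 2.694 kip

Taking moments about P: Q_y·18 − 40·13.5 + 76.7 + 732.8 − 30·10.6 = 0 → Q_y = 48.5/18 = 2.69444 ≈ 2.694 kip.
ΣF_y = 0: P_y + 2.69444 − 40 − 30 = 0 → P_y = 67.31 kip.
ΣF_x = 0: no horizontal applied forces, so P_x = 0.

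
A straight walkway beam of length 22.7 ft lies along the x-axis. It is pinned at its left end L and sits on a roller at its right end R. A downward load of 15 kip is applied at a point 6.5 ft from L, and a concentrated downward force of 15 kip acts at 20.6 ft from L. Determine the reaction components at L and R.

Taking moments about L: R_y·22.7 − 15·6.5 − 15·20.6 = 0 → R_y = 406.5/22.7 = 17.9075 ≈ 17.91 kip.
ΣF_y = 0: L_y + 17.9075 − 15 − 15 = 0 → L_y = 12.09 kip.
ΣF_x = 0: no horizontal applied forces, so L_x = 0.

L_x = 0, L_y = 12.09 kip, R_y = 17.91 kip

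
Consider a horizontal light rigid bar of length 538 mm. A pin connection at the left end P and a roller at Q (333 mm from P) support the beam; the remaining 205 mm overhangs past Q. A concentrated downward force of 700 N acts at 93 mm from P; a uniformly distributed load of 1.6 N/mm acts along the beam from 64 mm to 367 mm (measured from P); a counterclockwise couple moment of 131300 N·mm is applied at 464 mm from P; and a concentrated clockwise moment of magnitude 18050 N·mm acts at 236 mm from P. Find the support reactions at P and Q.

P_x = 0, P_y = 1016 N, Q_y = 169.1 N

Resultant of the distributed load: 1.6 × 303 = 484.8 N at 215.5 mm from P.
Taking moments about P: Q_y·333 − 700·93 − (1.6·303)·215.5 + 131300 − 18050 = 0 → Q_y = 56324.4/333 = 169.142 ≈ 169.1 N.
ΣF_y = 0: P_y + 169.142 − 700 − 1.6·303 = 0 → P_y = 1016 N.
ΣF_x = 0: no horizontal applied forces, so P_x = 0.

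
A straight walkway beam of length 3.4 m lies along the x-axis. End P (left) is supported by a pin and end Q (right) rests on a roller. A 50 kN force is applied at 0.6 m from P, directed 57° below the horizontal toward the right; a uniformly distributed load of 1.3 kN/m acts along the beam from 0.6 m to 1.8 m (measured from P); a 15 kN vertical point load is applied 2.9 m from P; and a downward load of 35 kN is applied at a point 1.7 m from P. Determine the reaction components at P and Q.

P_x = -27.23 kN, P_y = 55.25 kN, Q_y = 38.24 kN

Resultant of the distributed load: 1.3 × 1.2 = 1.56 kN at 1.2 m from P.
Taking moments about P: Q_y·3.4 − 50·sin57°·0.6 − (1.3·1.2)·1.2 − 15·2.9 − 35·1.7 = 0 → Q_y = 130.032/3.4 = 38.2447 ≈ 38.24 kN.
ΣF_y = 0: P_y + 38.2447 − 50·sin57° − 1.3·1.2 − 15 − 35 = 0 → P_y = 55.25 kN.
ΣF_x = 0: P_x + 50·cos57° = 0 → P_x = -27.23 kN.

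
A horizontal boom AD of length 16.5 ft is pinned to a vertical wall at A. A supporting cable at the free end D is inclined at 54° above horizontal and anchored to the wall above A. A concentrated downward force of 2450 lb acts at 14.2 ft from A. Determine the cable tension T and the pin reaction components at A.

T = 2606 lb, A_x = 1532 lb, A_y = 341.5 lb

ΣM about A: T·sin54°·16.5 − 2450·14.2 = 0 → T = 34790/(16.5·0.809017) = 2606.23 ≈ 2606 lb.
ΣF_x = 0: A_x − T·cos54° = 0 → A_x = 2606.23 × 0.587785 = 1532 lb.
ΣF_y = 0: A_y + T·sin54° − 2450 = 0 → A_y = 2450 − 2606.23 × 0.809017 = 341.5 lb.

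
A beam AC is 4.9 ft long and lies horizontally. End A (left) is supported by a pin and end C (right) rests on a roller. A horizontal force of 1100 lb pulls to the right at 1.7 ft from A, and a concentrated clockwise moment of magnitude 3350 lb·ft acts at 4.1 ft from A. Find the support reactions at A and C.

A_x = -1100 lb, A_y = -683.7 lb, C_y = 683.7 lb

Moments about A: C_y·4.9 − 3350 = 0 → C_y = 3350/4.9 = 683.673 ≈ 683.7 lb.
ΣF_y = 0: A_y + 683.673  = 0 → A_y = -683.7 lb.
ΣF_x = 0: A_x + 1100 = 0 → A_x = -1100 lb.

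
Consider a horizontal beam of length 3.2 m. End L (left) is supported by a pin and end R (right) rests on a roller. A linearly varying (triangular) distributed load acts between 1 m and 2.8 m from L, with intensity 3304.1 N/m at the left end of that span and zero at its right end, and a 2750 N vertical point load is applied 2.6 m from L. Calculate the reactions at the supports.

L_x = 0, L_y = 2002 N, R_y = 3721 N

Resultant of the triangular load: ½ × 3304.1 × 1.8 = 2973.69 N, acting at 1.6 m from L (one-third of the span from the peak).
Moments about L: R_y·3.2 − (½·3304.1·1.8)·1.6 − 2750·2.6 = 0 → R_y = 11907.904/3.2 = 3721.22 ≈ 3721 N.
ΣF_y = 0: L_y + 3721.22 − ½·3304.1·1.8 − 2750 = 0 → L_y = 2002 N.
ΣF_x = 0: no horizontal applied forces, so L_x = 0.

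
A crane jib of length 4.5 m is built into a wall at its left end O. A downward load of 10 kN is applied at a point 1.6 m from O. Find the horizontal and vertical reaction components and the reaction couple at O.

O_x = 0, O_y = 10.00 kN, M_O = 16.00 kN·m

ΣF_x = 0: O_x = 0.
ΣF_y = 0: O_y − 10 = 0 → O_y = 10.00 kN.
ΣM about O: M_O − 10·1.6 = 0 → M_O = 16.00 kN·m.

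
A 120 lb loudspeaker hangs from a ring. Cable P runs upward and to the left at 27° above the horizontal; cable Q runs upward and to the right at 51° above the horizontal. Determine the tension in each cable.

T_P = 77.21 lb, T_Q = 109.3 lb

ΣF_x = 0: −T_P·cos27° + T_Q·cos51° = 0 → T_Q = 1.41582·T_P.
ΣF_y = 0: T_P·sin27° + T_Q·sin51° = 120.
Substitute: T_P·(0.45399 + 1.41582·0.777146) = 120 → T_P = 77.2057 ≈ 77.21 lb.
Then T_Q = 1.41582 × 77.2057 = 109.3 lb.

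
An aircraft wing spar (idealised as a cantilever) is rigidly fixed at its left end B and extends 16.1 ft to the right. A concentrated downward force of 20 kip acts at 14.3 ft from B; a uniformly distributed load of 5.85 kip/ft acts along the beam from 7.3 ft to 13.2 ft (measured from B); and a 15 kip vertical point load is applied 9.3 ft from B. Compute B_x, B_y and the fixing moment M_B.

Resultant of the distributed load: 5.85 × 5.9 = 34.515 kip at 10.25 ft from B.
ΣF_x = 0: B_x = 0.
ΣF_y = 0: B_y − 20 − 5.85·5.9 − 15 = 0 → B_y = 69.51 kip.
ΣM about B: M_B − 20·14.3 − (5.85·5.9)·10.25 − 15·9.3 = 0 → M_B = 779.3 kip·ft.

B_x = 0, B_y = 69.51 kip, M_B = 779.3 kip·ft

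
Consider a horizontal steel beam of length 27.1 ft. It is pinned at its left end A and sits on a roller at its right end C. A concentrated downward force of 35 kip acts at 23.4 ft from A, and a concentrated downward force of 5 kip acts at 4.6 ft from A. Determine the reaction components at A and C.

Moments about A: C_y·27.1 − 35·23.4 − 5·4.6 = 0 → C_y = 842/27.1 = 31.0701 ≈ 31.07 kip.
ΣF_y = 0: A_y + 31.0701 − 35 − 5 = 0 → A_y = 8.930 kip.
ΣF_x = 0: no horizontal applied forces, so A_x = 0.

A_x = 0, A_y = 8.930 kip, C_y = 31.07 kip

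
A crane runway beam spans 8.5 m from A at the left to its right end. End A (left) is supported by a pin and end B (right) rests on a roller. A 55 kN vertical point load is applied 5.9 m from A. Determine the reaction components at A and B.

ΣM about A: B_y·8.5 − 55·5.9 = 0 → B_y = 324.5/8.5 = 38.1765 ≈ 38.18 kN.
ΣF_y = 0: A_y + 38.1765 − 55 = 0 → A_y = 16.82 kN.
ΣF_x = 0: no horizontal applied forces, so A_x = 0.

A_x = 0, A_y = 16.82 kN, B_y = 38.18 kN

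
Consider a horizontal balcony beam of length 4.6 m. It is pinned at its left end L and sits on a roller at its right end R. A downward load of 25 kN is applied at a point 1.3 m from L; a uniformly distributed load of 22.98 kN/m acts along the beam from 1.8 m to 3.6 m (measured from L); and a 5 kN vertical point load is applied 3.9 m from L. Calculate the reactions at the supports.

L_x = 0, L_y = 35.78 kN, R_y = 35.58 kN

Resultant of the distributed load: 22.98 × 1.8 = 41.364 kN at 2.7 m from L.
Taking moments about L: R_y·4.6 − 25·1.3 − (22.98·1.8)·2.7 − 5·3.9 = 0 → R_y = 163.6828/4.6 = 35.5832 ≈ 35.58 kN.
ΣF_y = 0: L_y + 35.5832 − 25 − 22.98·1.8 − 5 = 0 → L_y = 35.78 kN.
ΣF_x = 0: no horizontal applied forces, so L_x = 0.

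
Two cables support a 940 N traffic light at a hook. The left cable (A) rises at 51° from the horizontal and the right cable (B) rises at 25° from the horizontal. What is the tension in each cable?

T_A = 878.0 N, T_B = 609.7 N

ΣF_x = 0: −T_A·cos51° + T_B·cos25° = 0 → T_B = 0.694378·T_A.
ΣF_y = 0: T_A·sin51° + T_B·sin25° = 940.
Substitute: T_A·(0.777146 + 0.694378·0.422618) = 940 → T_A = 878.01 ≈ 878.0 N.
Then T_B = 0.694378 × 878.01 = 609.7 N.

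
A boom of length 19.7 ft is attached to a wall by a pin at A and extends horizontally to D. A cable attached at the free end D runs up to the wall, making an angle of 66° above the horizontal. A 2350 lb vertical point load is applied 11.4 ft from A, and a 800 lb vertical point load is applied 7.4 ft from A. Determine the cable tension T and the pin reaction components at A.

ΣM about A: T·sin66°·19.7 − 2350·11.4 − 800·7.4 = 0 → T = 32710/(19.7·0.913545) = 1817.54 ≈ 1818 lb.
ΣF_x = 0: A_x − T·cos66° = 0 → A_x = 1817.54 × 0.406737 = 739.3 lb.
ΣF_y = 0: A_y + T·sin66° − 2350 − 800 = 0 → A_y = 3150 − 1817.54 × 0.913545 = 1490 lb.

T = 1818 lb, A_x = 739.3 lb, A_y = 1490 lb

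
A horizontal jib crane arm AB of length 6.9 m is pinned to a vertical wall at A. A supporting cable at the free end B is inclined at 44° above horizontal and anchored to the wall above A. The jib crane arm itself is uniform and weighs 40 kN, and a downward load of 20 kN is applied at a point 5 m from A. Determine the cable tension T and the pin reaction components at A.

T = 49.65 kN, A_x = 35.72 kN, A_y = 25.51 kN

ΣM about A: T·sin44°·6.9 − 40·3.45 − 20·5 = 0 → T = 238/(6.9·0.694658) = 49.6543 ≈ 49.65 kN.
ΣF_x = 0: A_x − T·cos44° = 0 → A_x = 49.6543 × 0.71934 = 35.72 kN.
ΣF_y = 0: A_y + T·sin44° − 40 − 20 = 0 → A_y = 60 − 49.6543 × 0.694658 = 25.51 kN.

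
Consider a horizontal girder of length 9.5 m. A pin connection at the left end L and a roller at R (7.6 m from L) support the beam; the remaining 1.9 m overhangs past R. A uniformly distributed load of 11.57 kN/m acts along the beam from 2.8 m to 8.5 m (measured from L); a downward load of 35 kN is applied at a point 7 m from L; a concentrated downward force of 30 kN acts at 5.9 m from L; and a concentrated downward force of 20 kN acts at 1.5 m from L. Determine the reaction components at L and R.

Resultant of the distributed load: 11.57 × 5.7 = 65.949 kN at 5.65 m from L.
ΣM about L: R_y·7.6 − (11.57·5.7)·5.65 − 35·7 − 30·5.9 − 20·1.5 = 0 → R_y = 824.61185/7.6 = 108.502 ≈ 108.5 kN.
ΣF_y = 0: L_y + 108.502 − 11.57·5.7 − 35 − 30 − 20 = 0 → L_y = 42.45 kN.
ΣF_x = 0: no horizontal applied forces, so L_x = 0.

L_x = 0, L_y = 42.45 kN, R_y = 108.5 kN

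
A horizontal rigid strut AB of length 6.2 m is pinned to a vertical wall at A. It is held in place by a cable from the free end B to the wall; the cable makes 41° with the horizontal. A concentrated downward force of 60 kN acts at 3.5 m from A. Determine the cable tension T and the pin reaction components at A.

ΣM about A: T·sin41°·6.2 − 60·3.5 = 0 → T = 210/(6.2·0.656059) = 51.6279 ≈ 51.63 kN.
ΣF_x = 0: A_x − T·cos41° = 0 → A_x = 51.6279 × 0.75471 = 38.96 kN.
ΣF_y = 0: A_y + T·sin41° − 60 = 0 → A_y = 60 − 51.6279 × 0.656059 = 26.13 kN.

T = 51.63 kN, A_x = 38.96 kN, A_y = 26.13 kN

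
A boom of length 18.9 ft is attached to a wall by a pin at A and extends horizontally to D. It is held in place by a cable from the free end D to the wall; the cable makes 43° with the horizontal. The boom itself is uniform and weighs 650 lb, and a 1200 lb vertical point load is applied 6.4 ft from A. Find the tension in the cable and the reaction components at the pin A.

ΣM about A: T·sin43°·18.9 − 650·9.45 − 1200·6.4 = 0 → T = 13822.5/(18.9·0.681998) = 1072.36 ≈ 1072 lb.
ΣF_x = 0: A_x − T·cos43° = 0 → A_x = 1072.36 × 0.731354 = 784.3 lb.
ΣF_y = 0: A_y + T·sin43° − 650 − 1200 = 0 → A_y = 1850 − 1072.36 × 0.681998 = 1119 lb.

T = 1072 lb, A_x = 784.3 lb, A_y = 1119 lb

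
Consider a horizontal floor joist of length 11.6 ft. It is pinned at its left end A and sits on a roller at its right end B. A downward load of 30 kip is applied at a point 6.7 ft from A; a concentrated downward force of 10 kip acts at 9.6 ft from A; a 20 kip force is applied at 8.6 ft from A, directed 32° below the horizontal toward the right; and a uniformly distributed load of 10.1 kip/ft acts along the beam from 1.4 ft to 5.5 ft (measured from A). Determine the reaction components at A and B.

A_x = -16.96 kip, A_y = 46.23 kip, B_y = 45.78 kip

Resultant of the distributed load: 10.1 × 4.1 = 41.41 kip at 3.45 ft from A.
Moments about A: B_y·11.6 − 30·6.7 − 10·9.6 − 20·sin32°·8.6 − (10.1·4.1)·3.45 = 0 → B_y = 531.011/11.6 = 45.7768 ≈ 45.78 kip.
ΣF_y = 0: A_y + 45.7768 − 30 − 10 − 20·sin32° − 10.1·4.1 = 0 → A_y = 46.23 kip.
ΣF_x = 0: A_x + 20·cos32° = 0 → A_x = -16.96 kip.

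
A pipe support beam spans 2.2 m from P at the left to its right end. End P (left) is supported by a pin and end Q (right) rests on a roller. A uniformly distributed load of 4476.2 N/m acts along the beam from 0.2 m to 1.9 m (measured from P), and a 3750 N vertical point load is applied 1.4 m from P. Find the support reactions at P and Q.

Resultant of the distributed load: 4476.2 × 1.7 = 7609.54 N at 1.05 m from P.
ΣM about P: Q_y·2.2 − (4476.2·1.7)·1.05 − 3750·1.4 = 0 → Q_y = 13240.017/2.2 = 6018.19 ≈ 6018 N.
ΣF_y = 0: P_y + 6018.19 − 4476.2·1.7 − 3750 = 0 → P_y = 5341 N.
ΣF_x = 0: no horizontal applied forces, so P_x = 0.

P_x = 0, P_y = 5341 N, Q_y = 6018 N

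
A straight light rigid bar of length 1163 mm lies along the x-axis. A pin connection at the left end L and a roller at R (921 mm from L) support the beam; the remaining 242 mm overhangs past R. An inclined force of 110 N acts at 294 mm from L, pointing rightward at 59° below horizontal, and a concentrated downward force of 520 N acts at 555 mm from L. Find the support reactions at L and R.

Moments about L: R_y·921 − 110·sin59°·294 − 520·555 = 0 → R_y = 316321/921 = 343.454 ≈ 343.5 N.
ΣF_y = 0: L_y + 343.454 − 110·sin59° − 520 = 0 → L_y = 270.8 N.
ΣF_x = 0: L_x + 110·cos59° = 0 → L_x = -56.65 N.

L_x = -56.65 N, L_y = 270.8 N, R_y = 343.5 N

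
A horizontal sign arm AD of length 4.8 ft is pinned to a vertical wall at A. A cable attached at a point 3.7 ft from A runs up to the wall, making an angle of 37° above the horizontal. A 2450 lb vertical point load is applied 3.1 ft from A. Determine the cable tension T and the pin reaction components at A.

T = 3411 lb, A_x = 2724 lb, A_y = 397.3 lb

ΣM about A: T·sin37°·3.7 − 2450·3.1 = 0 → T = 7595/(3.7·0.601815) = 3410.85 ≈ 3411 lb.
ΣF_x = 0: A_x − T·cos37° = 0 → A_x = 3410.85 × 0.798636 = 2724 lb.
ΣF_y = 0: A_y + T·sin37° − 2450 = 0 → A_y = 2450 − 3410.85 × 0.601815 = 397.3 lb.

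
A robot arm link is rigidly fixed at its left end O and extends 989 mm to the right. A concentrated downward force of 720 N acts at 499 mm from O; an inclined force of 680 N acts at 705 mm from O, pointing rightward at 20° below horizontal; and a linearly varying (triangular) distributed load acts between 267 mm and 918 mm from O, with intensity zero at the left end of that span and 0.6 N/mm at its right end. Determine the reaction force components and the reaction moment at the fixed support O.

O_x = -639.0 N, O_y = 1148 N, M_O = 660100 N·mm

Resultant of the triangular load: ½ × 0.6 × 651 = 195.3 N, acting at 701 mm from O (one-third of the span from the peak).
ΣF_x = 0: O_x + 680·cos20° = 0 → O_x = -639.0 N.
ΣF_y = 0: O_y − 720 − 680·sin20° − ½·0.6·651 = 0 → O_y = 1148 N.
ΣM about O: M_O − 720·499 − 680·sin20°·705 − (½·0.6·651)·701 = 0 → M_O = 660100 N·mm.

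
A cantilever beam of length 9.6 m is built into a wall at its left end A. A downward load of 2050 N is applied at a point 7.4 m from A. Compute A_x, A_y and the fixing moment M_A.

A_x = 0, A_y = 2050 N, M_A = 15170 N·m

ΣF_x = 0: A_x = 0.
ΣF_y = 0: A_y − 2050 = 0 → A_y = 2050 N.
ΣM about A: M_A − 2050·7.4 = 0 → M_A = 15170 N·m.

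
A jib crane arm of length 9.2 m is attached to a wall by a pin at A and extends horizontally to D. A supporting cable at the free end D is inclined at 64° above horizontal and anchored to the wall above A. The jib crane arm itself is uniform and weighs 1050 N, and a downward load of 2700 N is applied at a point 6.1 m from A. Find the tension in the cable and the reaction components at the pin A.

ΣM about A: T·sin64°·9.2 − 1050·4.6 − 2700·6.1 = 0 → T = 21300/(9.2·0.898794) = 2575.92 ≈ 2576 N.
ΣF_x = 0: A_x − T·cos64° = 0 → A_x = 2575.92 × 0.438371 = 1129 N.
ΣF_y = 0: A_y + T·sin64° − 1050 − 2700 = 0 → A_y = 3750 − 2575.92 × 0.898794 = 1435 N.

T = 2576 N, A_x = 1129 N, A_y = 1435 N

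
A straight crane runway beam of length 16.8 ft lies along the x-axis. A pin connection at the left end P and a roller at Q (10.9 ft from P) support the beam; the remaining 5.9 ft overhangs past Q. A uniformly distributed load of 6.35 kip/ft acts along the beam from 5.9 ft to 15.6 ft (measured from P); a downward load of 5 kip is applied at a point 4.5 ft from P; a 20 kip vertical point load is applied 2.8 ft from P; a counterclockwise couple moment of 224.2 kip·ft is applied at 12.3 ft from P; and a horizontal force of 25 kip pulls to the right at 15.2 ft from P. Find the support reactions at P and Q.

Resultant of the distributed load: 6.35 × 9.7 = 61.595 kip at 10.75 ft from P.
Moments about P: Q_y·10.9 − (6.35·9.7)·10.75 − 5·4.5 − 20·2.8 + 224.2 = 0 → Q_y = 516.44625/10.9 = 47.3804 ≈ 47.38 kip.
ΣF_y = 0: P_y + 47.3804 − 6.35·9.7 − 5 − 20 = 0 → P_y = 39.21 kip.
ΣF_x = 0: P_x + 25 = 0 → P_x = -25.00 kip.

P_x = -25.00 kip, P_y = 39.21 kip, Q_y = 47.38 kip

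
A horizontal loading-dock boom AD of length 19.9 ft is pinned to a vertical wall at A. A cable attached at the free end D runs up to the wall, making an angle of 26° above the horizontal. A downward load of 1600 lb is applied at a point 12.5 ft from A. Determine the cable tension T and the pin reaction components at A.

T = 2293 lb, A_x = 2061 lb, A_y = 595.0 lb

ΣM about A: T·sin26°·19.9 − 1600·12.5 = 0 → T = 20000/(19.9·0.438371) = 2292.64 ≈ 2293 lb.
ΣF_x = 0: A_x − T·cos26° = 0 → A_x = 2292.64 × 0.898794 = 2061 lb.
ΣF_y = 0: A_y + T·sin26° − 1600 = 0 → A_y = 1600 − 2292.64 × 0.438371 = 595.0 lb.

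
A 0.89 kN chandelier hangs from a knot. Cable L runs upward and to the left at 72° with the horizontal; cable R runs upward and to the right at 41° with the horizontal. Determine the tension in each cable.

T_L = 0.7297 kN, T_R = 0.2988 kN

ΣF_x = 0: −T_L·cos72° + T_R·cos41° = 0 → T_R = 0.409452·T_L.
ΣF_y = 0: T_L·sin72° + T_R·sin41° = 0.89.
Substitute: T_L·(0.951057 + 0.409452·0.656059) = 0.89 → T_L = 0.729699 ≈ 0.7297 kN.
Then T_R = 0.409452 × 0.729699 = 0.2988 kN.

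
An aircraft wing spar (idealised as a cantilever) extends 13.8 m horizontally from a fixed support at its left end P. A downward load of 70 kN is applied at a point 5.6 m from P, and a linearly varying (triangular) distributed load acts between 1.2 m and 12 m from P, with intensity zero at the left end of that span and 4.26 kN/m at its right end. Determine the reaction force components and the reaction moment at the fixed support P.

P_x = 0, P_y = 93.00 kN, M_P = 585.2 kN·m

Resultant of the triangular load: ½ × 4.26 × 10.8 = 23.004 kN, acting at 8.4 m from P (one-third of the span from the peak).
ΣF_x = 0: P_x = 0.
ΣF_y = 0: P_y − 70 − ½·4.26·10.8 = 0 → P_y = 93.00 kN.
ΣM about P: M_P − 70·5.6 − (½·4.26·10.8)·8.4 = 0 → M_P = 585.2 kN·m.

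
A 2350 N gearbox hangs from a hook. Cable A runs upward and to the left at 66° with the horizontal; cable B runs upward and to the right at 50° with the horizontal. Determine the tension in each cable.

ΣF_x = 0: −T_A·cos66° + T_B·cos50° = 0 → T_B = 0.63277·T_A.
ΣF_y = 0: T_A·sin66° + T_B·sin50° = 2350.
Substitute: T_A·(0.913545 + 0.63277·0.766044) = 2350 → T_A = 1680.64 ≈ 1681 N.
Then T_B = 0.63277 × 1680.64 = 1063 N.

T_A = 1681 N, T_B = 1063 N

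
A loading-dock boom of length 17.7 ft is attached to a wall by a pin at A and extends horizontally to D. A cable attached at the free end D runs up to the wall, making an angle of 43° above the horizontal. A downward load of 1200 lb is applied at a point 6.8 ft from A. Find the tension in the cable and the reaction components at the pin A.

ΣM about A: T·sin43°·17.7 − 1200·6.8 = 0 → T = 8160/(17.7·0.681998) = 675.98 ≈ 676.0 lb.
ΣF_x = 0: A_x − T·cos43° = 0 → A_x = 675.98 × 0.731354 = 494.4 lb.
ΣF_y = 0: A_y + T·sin43° − 1200 = 0 → A_y = 1200 − 675.98 × 0.681998 = 739.0 lb.

T = 676.0 lb, A_x = 494.4 lb, A_y = 739.0 lb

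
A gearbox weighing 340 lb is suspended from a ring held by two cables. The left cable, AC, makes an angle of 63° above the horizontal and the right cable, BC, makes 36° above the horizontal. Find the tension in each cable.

T_AC = 278.5 lb, T_BC = 156.3 lb

ΣF_x = 0: −T_AC·cos63° + T_BC·cos36° = 0 → T_BC = 0.561163·T_AC.
ΣF_y = 0: T_AC·sin63° + T_BC·sin36° = 340.
Substitute: T_AC·(0.891007 + 0.561163·0.587785) = 340 → T_AC = 278.494 ≈ 278.5 lb.
Then T_BC = 0.561163 × 278.494 = 156.3 lb.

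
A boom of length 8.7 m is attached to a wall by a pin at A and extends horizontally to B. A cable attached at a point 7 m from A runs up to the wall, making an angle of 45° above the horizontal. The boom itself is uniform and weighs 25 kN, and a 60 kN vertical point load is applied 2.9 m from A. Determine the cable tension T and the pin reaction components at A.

ΣM about A: T·sin45°·7 − 25·4.35 − 60·2.9 = 0 → T = 282.75/(7·0.707107) = 57.1241 ≈ 57.12 kN.
ΣF_x = 0: A_x − T·cos45° = 0 → A_x = 57.1241 × 0.707107 = 40.39 kN.
ΣF_y = 0: A_y + T·sin45° − 25 − 60 = 0 → A_y = 85 − 57.1241 × 0.707107 = 44.61 kN.

T = 57.12 kN, A_x = 40.39 kN, A_y = 44.61 kN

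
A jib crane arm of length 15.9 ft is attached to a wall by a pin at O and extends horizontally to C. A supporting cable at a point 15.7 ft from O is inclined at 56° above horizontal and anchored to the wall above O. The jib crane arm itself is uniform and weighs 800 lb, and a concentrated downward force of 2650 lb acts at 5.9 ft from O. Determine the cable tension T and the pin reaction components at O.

T = 1690 lb, O_x = 945.0 lb, O_y = 2049 lb

ΣM about O: T·sin56°·15.7 − 800·7.95 − 2650·5.9 = 0 → T = 21995/(15.7·0.829038) = 1689.86 ≈ 1690 lb.
ΣF_x = 0: O_x − T·cos56° = 0 → O_x = 1689.86 × 0.559193 = 945.0 lb.
ΣF_y = 0: O_y + T·sin56° − 800 − 2650 = 0 → O_y = 3450 − 1689.86 × 0.829038 = 2049 lb.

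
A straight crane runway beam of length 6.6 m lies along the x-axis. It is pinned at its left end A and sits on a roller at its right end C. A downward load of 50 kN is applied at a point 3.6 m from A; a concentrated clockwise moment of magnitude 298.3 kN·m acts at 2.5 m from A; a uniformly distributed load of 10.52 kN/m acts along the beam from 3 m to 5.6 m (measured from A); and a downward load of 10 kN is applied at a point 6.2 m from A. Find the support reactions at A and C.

A_x = 0, A_y = -12.33 kN, C_y = 99.68 kN

Resultant of the distributed load: 10.52 × 2.6 = 27.352 kN at 4.3 m from A.
Taking moments about A: C_y·6.6 − 50·3.6 − 298.3 − (10.52·2.6)·4.3 − 10·6.2 = 0 → C_y = 657.9136/6.6 = 99.6839 ≈ 99.68 kN.
ΣF_y = 0: A_y + 99.6839 − 50 − 10.52·2.6 − 10 = 0 → A_y = -12.33 kN.
ΣF_x = 0: no horizontal applied forces, so A_x = 0.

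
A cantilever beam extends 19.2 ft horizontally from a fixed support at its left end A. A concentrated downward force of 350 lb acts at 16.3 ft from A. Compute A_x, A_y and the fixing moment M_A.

ΣF_x = 0: A_x = 0.
ΣF_y = 0: A_y − 350 = 0 → A_y = 350.0 lb.
ΣM about A: M_A − 350·16.3 = 0 → M_A = 5705 lb·ft.

A_x = 0, A_y = 350.0 lb, M_A = 5705 lb·ft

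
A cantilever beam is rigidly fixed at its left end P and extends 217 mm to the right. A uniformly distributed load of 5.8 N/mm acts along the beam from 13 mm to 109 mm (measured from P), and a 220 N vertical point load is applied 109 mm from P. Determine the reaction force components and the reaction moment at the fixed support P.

P_x = 0, P_y = 776.8 N, M_P = 57940 N·mm

Resultant of the distributed load: 5.8 × 96 = 556.8 N at 61 mm from P.
ΣF_x = 0: P_x = 0.
ΣF_y = 0: P_y − 5.8·96 − 220 = 0 → P_y = 776.8 N.
ΣM about P: M_P − (5.8·96)·61 − 220·109 = 0 → M_P = 57940 N·mm.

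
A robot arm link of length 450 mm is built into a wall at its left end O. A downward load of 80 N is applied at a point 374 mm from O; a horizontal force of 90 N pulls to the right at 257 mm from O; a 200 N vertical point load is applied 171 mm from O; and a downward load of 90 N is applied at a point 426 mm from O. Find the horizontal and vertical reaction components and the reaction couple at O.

O_x = -90.00 N, O_y = 370.0 N, M_O = 102500 N·mm

ΣF_x = 0: O_x + 90 = 0 → O_x = -90.00 N.
ΣF_y = 0: O_y − 80 − 200 − 90 = 0 → O_y = 370.0 N.
ΣM about O: M_O − 80·374 − 200·171 − 90·426 = 0 → M_O = 102500 N·mm.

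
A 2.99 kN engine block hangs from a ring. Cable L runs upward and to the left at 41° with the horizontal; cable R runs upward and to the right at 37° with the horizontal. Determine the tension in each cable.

ΣF_x = 0: −T_L·cos41° + T_R·cos37° = 0 → T_R = 0.944999·T_L.
ΣF_y = 0: T_L·sin41° + T_R·sin37° = 2.99.
Substitute: T_L·(0.656059 + 0.944999·0.601815) = 2.99 → T_L = 2.44127 ≈ 2.441 kN.
Then T_R = 0.944999 × 2.44127 = 2.307 kN.

T_L = 2.441 kN, T_R = 2.307 kN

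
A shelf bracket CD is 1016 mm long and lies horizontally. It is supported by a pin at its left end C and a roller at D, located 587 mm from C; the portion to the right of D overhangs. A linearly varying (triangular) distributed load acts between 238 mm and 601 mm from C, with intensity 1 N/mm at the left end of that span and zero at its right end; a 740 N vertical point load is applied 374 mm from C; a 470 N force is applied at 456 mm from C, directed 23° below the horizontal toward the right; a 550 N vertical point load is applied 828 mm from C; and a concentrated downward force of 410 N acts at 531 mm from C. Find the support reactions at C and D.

Resultant of the triangular load: ½ × 1 × 363 = 181.5 N, acting at 359 mm from C (one-third of the span from the peak).
ΣM about C: D_y·587 − (½·1·363)·359 − 740·374 − 470·sin23°·456 − 550·828 − 410·531 = 0 → D_y = 1098770/587 = 1871.84 ≈ 1872 N.
ΣF_y = 0: C_y + 1871.84 − ½·1·363 − 740 − 470·sin23° − 550 − 410 = 0 → C_y = 193.3 N.
ΣF_x = 0: C_x + 470·cos23° = 0 → C_x = -432.6 N.

C_x = -432.6 N, C_y = 193.3 N, D_y = 1872 N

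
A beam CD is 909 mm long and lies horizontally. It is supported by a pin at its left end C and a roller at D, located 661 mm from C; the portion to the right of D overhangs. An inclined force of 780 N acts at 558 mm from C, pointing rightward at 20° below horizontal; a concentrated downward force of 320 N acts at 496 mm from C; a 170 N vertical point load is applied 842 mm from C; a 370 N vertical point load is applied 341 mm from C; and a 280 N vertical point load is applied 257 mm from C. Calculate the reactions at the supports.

ΣM about C: D_y·661 − 780·sin20°·558 − 320·496 − 170·842 − 370·341 − 280·257 = 0 → D_y = 648851/661 = 981.62 ≈ 981.6 N.
ΣF_y = 0: C_y + 981.62 − 780·sin20° − 320 − 170 − 370 − 280 = 0 → C_y = 425.2 N.
ΣF_x = 0: C_x + 780·cos20° = 0 → C_x = -733.0 N.

C_x = -733.0 N, C_y = 425.2 N, D_y = 981.6 N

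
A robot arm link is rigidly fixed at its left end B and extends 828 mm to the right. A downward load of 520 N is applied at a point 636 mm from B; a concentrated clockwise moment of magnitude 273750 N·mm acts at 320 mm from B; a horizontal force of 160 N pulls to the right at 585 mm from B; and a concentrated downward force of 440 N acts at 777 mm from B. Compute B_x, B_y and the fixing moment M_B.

B_x = -160.0 N, B_y = 960.0 N, M_B = 946400 N·mm

ΣF_x = 0: B_x + 160 = 0 → B_x = -160.0 N.
ΣF_y = 0: B_y − 520 − 440 = 0 → B_y = 960.0 N.
ΣM about B: M_B − 520·636 − 273750 − 440·777 = 0 → M_B = 946400 N·mm.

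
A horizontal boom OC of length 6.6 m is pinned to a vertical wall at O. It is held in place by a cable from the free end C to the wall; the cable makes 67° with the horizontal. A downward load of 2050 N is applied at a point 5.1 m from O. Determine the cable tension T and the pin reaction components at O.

ΣM about O: T·sin67°·6.6 − 2050·5.1 = 0 → T = 10455/(6.6·0.920505) = 1720.89 ≈ 1721 N.
ΣF_x = 0: O_x − T·cos67° = 0 → O_x = 1720.89 × 0.390731 = 672.4 N.
ΣF_y = 0: O_y + T·sin67° − 2050 = 0 → O_y = 2050 − 1720.89 × 0.920505 = 465.9 N.

T = 1721 N, O_x = 672.4 N, O_y = 465.9 N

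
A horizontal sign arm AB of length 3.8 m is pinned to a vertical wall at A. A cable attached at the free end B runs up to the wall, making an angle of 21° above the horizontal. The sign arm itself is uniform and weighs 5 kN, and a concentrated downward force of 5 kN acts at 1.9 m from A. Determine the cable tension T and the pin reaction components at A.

T = 13.95 kN, A_x = 13.03 kN, A_y = 5.000 kN

ΣM about A: T·sin21°·3.8 − 5·1.9 − 5·1.9 = 0 → T = 19/(3.8·0.358368) = 13.9521 ≈ 13.95 kN.
ΣF_x = 0: A_x − T·cos21° = 0 → A_x = 13.9521 × 0.93358 = 13.03 kN.
ΣF_y = 0: A_y + T·sin21° − 5 − 5 = 0 → A_y = 10 − 13.9521 × 0.358368 = 5.000 kN.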